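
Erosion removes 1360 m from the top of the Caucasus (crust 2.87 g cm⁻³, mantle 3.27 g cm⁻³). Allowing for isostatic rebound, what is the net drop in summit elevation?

Rebound u = e ρ_c/ρ_m = 1360 m × 2.87/3.27 = 1194 m.
Net surface drop = e − u = 1360 m − 1194 m = e (ρ_m − ρ_c)/ρ_m = 166 m.

166 m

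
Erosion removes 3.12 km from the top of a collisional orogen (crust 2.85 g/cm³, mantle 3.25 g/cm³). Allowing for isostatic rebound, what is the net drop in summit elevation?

0.384 km

Rebound u = e ρ_c/ρ_m = 3.12 km × 2.85/3.25 = 2.736 km.
Net surface drop = e − u = 3.12 km − 2.736 km = e (ρ_m − ρ_c)/ρ_m = 0.384 km.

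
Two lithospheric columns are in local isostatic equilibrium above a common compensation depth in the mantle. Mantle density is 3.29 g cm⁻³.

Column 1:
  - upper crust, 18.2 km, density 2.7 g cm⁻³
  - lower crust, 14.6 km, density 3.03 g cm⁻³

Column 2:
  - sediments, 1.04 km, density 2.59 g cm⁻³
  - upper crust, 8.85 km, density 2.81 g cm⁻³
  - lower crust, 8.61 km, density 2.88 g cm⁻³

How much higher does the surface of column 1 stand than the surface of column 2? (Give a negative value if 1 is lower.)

For any compensation level in the mantle, the mantle terms cancel and isostasy reduces to e = (Σt_1 − Σt_2) − (Σ(ρt)_1 − Σ(ρt)_2) / ρ_m.
Σt_1 = 32.8 km; Σt_2 = 18.5 km; Σ(ρt)_1 = 93.378; Σ(ρt)_2 = 52.3589 (in km·g cm⁻³).
e = (32.8 − 18.5) − (93.378 − 52.3589) / 3.29 = 1.83 km.

1.83 km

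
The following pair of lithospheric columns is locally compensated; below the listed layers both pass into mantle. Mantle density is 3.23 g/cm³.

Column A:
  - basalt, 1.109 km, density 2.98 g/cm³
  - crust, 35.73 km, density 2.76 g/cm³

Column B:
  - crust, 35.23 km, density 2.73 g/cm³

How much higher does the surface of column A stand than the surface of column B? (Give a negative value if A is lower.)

−0.169 km

For any compensation level in the mantle, the mantle terms cancel and isostasy reduces to e = (Σt_A − Σt_B) − (Σ(ρt)_A − Σ(ρt)_B) / ρ_m.
Σt_A = 36.839 km; Σt_B = 35.23 km; Σ(ρt)_A = 101.91962; Σ(ρt)_B = 96.1779 (in km·g/cm³).
e = (36.839 − 35.23) − (101.91962 − 96.1779) / 3.23 = −0.169 km.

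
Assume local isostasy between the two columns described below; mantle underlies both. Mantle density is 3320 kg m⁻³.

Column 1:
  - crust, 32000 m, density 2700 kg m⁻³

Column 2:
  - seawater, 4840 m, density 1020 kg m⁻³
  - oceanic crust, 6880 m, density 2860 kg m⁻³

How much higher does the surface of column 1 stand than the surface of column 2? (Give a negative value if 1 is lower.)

For any compensation level in the mantle, the mantle terms cancel and isostasy reduces to e = (Σt_1 − Σt_2) − (Σ(ρt)_1 − Σ(ρt)_2) / ρ_m.
Σt_1 = 32000 m; Σt_2 = 11720 m; Σ(ρt)_1 = 86400000; Σ(ρt)_2 = 24613600 (in m·kg m⁻³).
e = (32000 − 11720) − (86400000 − 24613600) / 3320 = 1670 m.

1670 m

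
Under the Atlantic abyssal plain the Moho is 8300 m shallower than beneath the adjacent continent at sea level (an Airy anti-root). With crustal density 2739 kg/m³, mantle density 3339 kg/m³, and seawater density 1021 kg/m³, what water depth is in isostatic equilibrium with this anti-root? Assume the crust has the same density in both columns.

2900 m

Replacing a thickness d of crust by seawater at the top must be balanced by replacing crust with mantle at the base: d (ρ_c − ρ_w) = a (ρ_m − ρ_c).
d = a (ρ_m − ρ_c)/(ρ_c − ρ_w) = 8300 m × 600/1718 = 2900 m.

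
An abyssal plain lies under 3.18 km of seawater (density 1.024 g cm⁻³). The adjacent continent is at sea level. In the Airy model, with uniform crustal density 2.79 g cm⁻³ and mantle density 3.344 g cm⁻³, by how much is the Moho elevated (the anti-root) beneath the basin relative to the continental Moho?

Balancing pressure at the compensation depth: replacing crust with seawater at the top is compensated by replacing crust with mantle at the base: d (ρ_c − ρ_w) = a (ρ_m − ρ_c).
a = d (ρ_c − ρ_w)/(ρ_m − ρ_c) = 3.18 km × 1.766/0.554 = 10.1 km.

10.1 km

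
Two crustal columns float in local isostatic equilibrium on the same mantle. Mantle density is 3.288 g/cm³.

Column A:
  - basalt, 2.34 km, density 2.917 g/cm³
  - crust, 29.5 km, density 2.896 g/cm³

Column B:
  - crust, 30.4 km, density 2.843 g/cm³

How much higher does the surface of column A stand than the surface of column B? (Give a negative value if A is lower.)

For any compensation level in the mantle, the mantle terms cancel and isostasy reduces to e = (Σt_A − Σt_B) − (Σ(ρt)_A − Σ(ρt)_B) / ρ_m.
Σt_A = 31.84 km; Σt_B = 30.4 km; Σ(ρt)_A = 92.25778; Σ(ρt)_B = 86.4272 (in km·g/cm³).
e = (31.84 − 30.4) − (92.25778 − 86.4272) / 3.288 = −0.333 km.

−0.333 km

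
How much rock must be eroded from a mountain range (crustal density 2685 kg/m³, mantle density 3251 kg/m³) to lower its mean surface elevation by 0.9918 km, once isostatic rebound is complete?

5.7 km

Net drop Δ = e − u = e − e ρ_c/ρ_m = e (ρ_m − ρ_c)/ρ_m.
e = Δ ρ_m/(ρ_m − ρ_c) = 0.9918 km × 3251/566 = 5.7 km.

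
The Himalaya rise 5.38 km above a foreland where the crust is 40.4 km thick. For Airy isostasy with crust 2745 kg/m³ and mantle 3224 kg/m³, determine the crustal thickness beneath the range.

76.6 km

Root depth r = h ρ_c / (ρ_m − ρ_c) = 5.38 km × 2745 / 479 = 30.83 km.
Total thickness = T + h + r = 40.4 km + 5.38 km + 30.83 km = 76.6 km.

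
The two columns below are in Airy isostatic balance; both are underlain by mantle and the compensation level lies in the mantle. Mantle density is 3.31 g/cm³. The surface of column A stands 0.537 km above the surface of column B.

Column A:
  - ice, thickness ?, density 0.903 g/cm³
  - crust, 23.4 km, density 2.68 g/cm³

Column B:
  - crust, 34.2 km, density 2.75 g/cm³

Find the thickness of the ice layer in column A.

Take the compensation level at the base of the deeper column (depth z_c below the surface of column A) and equate Σ ρ_i t_i down to z_c; mantle fills any gap and the z_c terms cancel.
Column A: x×0.903 + 23.4×2.68 + (z_c − 23.4 − x)×3.31
Column B: 0.537×0 + 34.2×2.75 + (z_c − 0.537 − 34.2)×3.31
The z_c×3.31 term appears on both sides and cancels. Collect the known terms of each column as K = Σ(ρt)_known − 3.31 × (depth of known layers): K_A = 62.712 − 3.31×23.4 = −14.742; K_B = 94.05 − 3.31×(0.537 + 34.2) = −20.92947.
Balance: K_A − x×(3.31 − 0.903) = K_B, so x = (K_A − K_B)/(3.31 − 0.903) = 6.18747/2.407 = 2.57 km.

2.57 km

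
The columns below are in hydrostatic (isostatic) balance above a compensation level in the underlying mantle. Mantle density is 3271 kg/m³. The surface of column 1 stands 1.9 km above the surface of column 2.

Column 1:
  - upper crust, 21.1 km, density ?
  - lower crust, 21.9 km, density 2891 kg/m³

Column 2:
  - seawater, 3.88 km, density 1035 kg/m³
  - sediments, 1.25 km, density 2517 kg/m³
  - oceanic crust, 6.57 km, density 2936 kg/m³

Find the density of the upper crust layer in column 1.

Take the compensation level at the base of the deeper column (depth z_c below the surface of column 1) and equate Σ ρ_i t_i down to z_c; mantle fills any gap and the z_c terms cancel.
Column 1: 21.1×ρ + 21.9×2891 + (z_c − 43)×3271
Column 2: 1.9×0 + 3.88×1035 + 1.25×2517 + 6.57×2936 + (z_c − 1.9 − 11.7)×3271
The z_c×3271 term appears on both sides and cancels. Collect the known terms of each column as K = Σ(ρt)_known − 3271 × (depth of known layers): K_1 = 63312.9 − 3271×43 = −77340.1; K_2 = 26451.57 − 3271×(1.9 + 11.7) = −18034.03.
Balance: K_1 + 21.1×ρ = K_2, so ρ = (K_2 − K_1)/21.1 = 59306.1/21.1 = 2810 kg/m³.

2810 kg/m³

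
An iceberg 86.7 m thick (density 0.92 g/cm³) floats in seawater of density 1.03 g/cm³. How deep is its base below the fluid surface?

77.4 m

Draft d = t ρ_obj/ρ_fluid = 86.7 m × 0.92/1.03 = 77.4 m.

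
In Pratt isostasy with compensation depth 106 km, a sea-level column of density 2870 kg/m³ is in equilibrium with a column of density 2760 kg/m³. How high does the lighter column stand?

4.22 km

ρ_ref D = ρ (D + h) → h = D (ρ_ref − ρ)/ρ.
h = 106 km × (2870 − 2760)/2760 = 4.22 km.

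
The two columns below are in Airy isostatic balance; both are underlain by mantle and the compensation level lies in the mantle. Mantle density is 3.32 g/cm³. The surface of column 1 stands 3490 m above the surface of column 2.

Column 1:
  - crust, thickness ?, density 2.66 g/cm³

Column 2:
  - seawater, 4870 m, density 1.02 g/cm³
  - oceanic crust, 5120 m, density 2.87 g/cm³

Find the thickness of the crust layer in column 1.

38000 m

Take the compensation level at the base of the deeper column (depth z_c below the surface of column 1) and equate Σ ρ_i t_i down to z_c; mantle fills any gap and the z_c terms cancel.
Column 1: x×2.66 + (z_c − 0 − x)×3.32
Column 2: 3490×0 + 4870×1.02 + 5120×2.87 + (z_c − 3490 − 9990)×3.32
The z_c×3.32 term appears on both sides and cancels. Collect the known terms of each column as K = Σ(ρt)_known − 3.32 × (depth of known layers): K_1 = 0 − 3.32×0 = 0; K_2 = 19661.8 − 3.32×(3490 + 9990) = −25091.8.
Balance: K_1 − x×(3.32 − 2.66) = K_2, so x = (K_1 − K_2)/(3.32 − 2.66) = 25091.8/0.66 = 38000 m.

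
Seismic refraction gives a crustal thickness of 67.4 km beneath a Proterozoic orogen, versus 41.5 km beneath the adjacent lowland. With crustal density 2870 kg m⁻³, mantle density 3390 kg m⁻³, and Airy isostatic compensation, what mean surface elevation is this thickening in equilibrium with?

3.97 km

Excess crust Δ = 67.4 km − 41.5 km = 25.9 km, split between elevation h and root r with h + r = Δ.
Airy balance ρ_c h = (ρ_m − ρ_c) r gives r = h ρ_c/(ρ_m − ρ_c), so h (1 + ρ_c/(ρ_m − ρ_c)) = Δ, i.e. h = Δ (ρ_m − ρ_c)/ρ_m.
h = 25.9 km × 520/3390 = 3.97 km.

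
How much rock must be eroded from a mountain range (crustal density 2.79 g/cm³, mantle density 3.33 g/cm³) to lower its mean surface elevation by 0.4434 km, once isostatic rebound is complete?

Net drop Δ = e − u = e − e ρ_c/ρ_m = e (ρ_m − ρ_c)/ρ_m.
e = Δ ρ_m/(ρ_m − ρ_c) = 0.4434 km × 3.33/0.54 = 2.73 km.

2.73 km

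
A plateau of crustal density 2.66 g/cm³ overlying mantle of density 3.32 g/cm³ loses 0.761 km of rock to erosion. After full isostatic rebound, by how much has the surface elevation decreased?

Rebound u = e ρ_c/ρ_m = 0.761 km × 2.66/3.32 = 0.6097 km.
Net surface drop = e − u = 0.761 km − 0.6097 km = e (ρ_m − ρ_c)/ρ_m = 0.151 km.

0.151 km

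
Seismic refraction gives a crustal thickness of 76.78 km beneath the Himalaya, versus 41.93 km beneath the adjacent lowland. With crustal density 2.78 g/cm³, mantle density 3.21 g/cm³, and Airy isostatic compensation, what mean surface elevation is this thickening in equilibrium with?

Excess crust Δ = 76.78 km − 41.93 km = 34.85 km, split between elevation h and root r with h + r = Δ.
Airy balance ρ_c h = (ρ_m − ρ_c) r gives r = h ρ_c/(ρ_m − ρ_c), so h (1 + ρ_c/(ρ_m − ρ_c)) = Δ, i.e. h = Δ (ρ_m − ρ_c)/ρ_m.
h = 34.85 km × 0.43/3.21 = 4.67 km.

4.67 km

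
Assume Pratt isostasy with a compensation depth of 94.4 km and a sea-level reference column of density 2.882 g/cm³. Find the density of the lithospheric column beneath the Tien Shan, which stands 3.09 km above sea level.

2.79 g/cm³

Pratt balance: ρ_ref D = ρ (D + h).
ρ = ρ_ref D/(D + h) = 2.882 × 94.4 km/(94.4 km + 3.09 km) = 2.79 g/cm³.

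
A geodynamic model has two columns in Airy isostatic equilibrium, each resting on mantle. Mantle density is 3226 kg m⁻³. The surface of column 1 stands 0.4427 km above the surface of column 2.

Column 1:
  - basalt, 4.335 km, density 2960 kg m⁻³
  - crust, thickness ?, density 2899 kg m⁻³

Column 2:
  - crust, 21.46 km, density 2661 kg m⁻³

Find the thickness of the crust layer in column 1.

37.9 km

Take the compensation level at the base of the deeper column (depth z_c below the surface of column 1) and equate Σ ρ_i t_i down to z_c; mantle fills any gap and the z_c terms cancel.
Column 1: 4.335×2960 + x×2899 + (z_c − 4.335 − x)×3226
Column 2: 0.4427×0 + 21.46×2661 + (z_c − 0.4427 − 21.46)×3226
The z_c×3226 term appears on both sides and cancels. Collect the known terms of each column as K = Σ(ρt)_known − 3226 × (depth of known layers): K_1 = 12831.6 − 3226×4.335 = −1153.11; K_2 = 57105.06 − 3226×(0.4427 + 21.46) = −13553.0502.
Balance: K_1 − x×(3226 − 2899) = K_2, so x = (K_1 − K_2)/(3226 − 2899) = 12399.9/327 = 37.9 km.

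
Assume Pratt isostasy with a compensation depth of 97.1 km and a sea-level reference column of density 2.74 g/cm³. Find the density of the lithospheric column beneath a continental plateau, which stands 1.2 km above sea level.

2.71 g/cm³

Pratt balance: ρ_ref D = ρ (D + h).
ρ = ρ_ref D/(D + h) = 2.74 × 97.1 km/(97.1 km + 1.2 km) = 2.71 g/cm³.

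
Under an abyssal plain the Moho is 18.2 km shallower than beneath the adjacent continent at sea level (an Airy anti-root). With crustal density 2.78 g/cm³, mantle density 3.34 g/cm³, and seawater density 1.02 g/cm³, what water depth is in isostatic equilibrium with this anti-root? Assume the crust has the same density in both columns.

5.79 km

Replacing a thickness d of crust by seawater at the top must be balanced by replacing crust with mantle at the base: d (ρ_c − ρ_w) = a (ρ_m − ρ_c).
d = a (ρ_m − ρ_c)/(ρ_c − ρ_w) = 18.2 km × 0.56/1.76 = 5.79 km.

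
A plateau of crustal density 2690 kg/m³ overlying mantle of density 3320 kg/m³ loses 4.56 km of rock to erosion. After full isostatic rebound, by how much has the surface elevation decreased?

0.865 km

Rebound u = e ρ_c/ρ_m = 4.56 km × 2690/3320 = 3.695 km.
Net surface drop = e − u = 4.56 km − 3.695 km = e (ρ_m − ρ_c)/ρ_m = 0.865 km.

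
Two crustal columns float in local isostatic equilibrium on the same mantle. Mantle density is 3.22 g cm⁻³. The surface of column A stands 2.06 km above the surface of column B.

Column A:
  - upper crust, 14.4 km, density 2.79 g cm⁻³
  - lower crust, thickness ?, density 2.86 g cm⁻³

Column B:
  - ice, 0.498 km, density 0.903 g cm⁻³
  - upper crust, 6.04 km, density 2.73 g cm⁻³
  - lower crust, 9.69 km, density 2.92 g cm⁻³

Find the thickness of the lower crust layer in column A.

Take the compensation level at the base of the deeper column (depth z_c below the surface of column A) and equate Σ ρ_i t_i down to z_c; mantle fills any gap and the z_c terms cancel.
Column A: 14.4×2.79 + x×2.86 + (z_c − 14.4 − x)×3.22
Column B: 2.06×0 + 0.498×0.903 + 6.04×2.73 + 9.69×2.92 + (z_c − 2.06 − 16.228)×3.22
The z_c×3.22 term appears on both sides and cancels. Collect the known terms of each column as K = Σ(ρt)_known − 3.22 × (depth of known layers): K_A = 40.176 − 3.22×14.4 = −6.192; K_B = 45.233694 − 3.22×(2.06 + 16.228) = −13.653666.
Balance: K_A − x×(3.22 − 2.86) = K_B, so x = (K_A − K_B)/(3.22 − 2.86) = 7.46167/0.36 = 20.7 km.

20.7 km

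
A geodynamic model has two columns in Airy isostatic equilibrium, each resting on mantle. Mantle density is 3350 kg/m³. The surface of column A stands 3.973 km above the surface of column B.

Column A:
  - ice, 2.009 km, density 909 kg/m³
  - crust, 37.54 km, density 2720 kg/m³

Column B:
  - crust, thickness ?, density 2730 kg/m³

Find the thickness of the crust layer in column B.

Take the compensation level at the base of the deeper column (depth z_c below the surface of column A) and equate Σ ρ_i t_i down to z_c; mantle fills any gap and the z_c terms cancel.
Column A: 2.009×909 + 37.54×2720 + (z_c − 39.549)×3350
Column B: 3.973×0 + x×2730 + (z_c − 3.973 − 0 − x)×3350
The z_c×3350 term appears on both sides and cancels. Collect the known terms of each column as K = Σ(ρt)_known − 3350 × (depth of known layers): K_A = 103934.981 − 3350×39.549 = −28554.169; K_B = 0 − 3350×(3.973 + 0) = −13309.55.
Balance: K_A = K_B − x×(3350 − 2730), so x = (K_B − K_A)/(3350 − 2730) = 15244.6/620 = 24.6 km.

24.6 km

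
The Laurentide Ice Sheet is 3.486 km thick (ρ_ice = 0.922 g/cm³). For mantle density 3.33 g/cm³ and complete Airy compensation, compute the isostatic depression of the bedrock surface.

By Archimedes' principle applied to the lithosphere: the ice load ρ_ice t is balanced by mantle displaced below, ρ_m s.
s = t ρ_ice / ρ_m = 3.486 km × 0.922/3.33 = 0.965 km.

0.965 km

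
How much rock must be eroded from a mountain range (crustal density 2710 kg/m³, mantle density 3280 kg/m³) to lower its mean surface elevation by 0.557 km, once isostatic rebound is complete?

3.21 km

Net drop Δ = e − u = e − e ρ_c/ρ_m = e (ρ_m − ρ_c)/ρ_m.
e = Δ ρ_m/(ρ_m − ρ_c) = 0.557 km × 3280/570 = 3.21 km.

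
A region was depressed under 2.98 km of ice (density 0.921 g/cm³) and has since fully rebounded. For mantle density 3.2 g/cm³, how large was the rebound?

0.858 km

Removing the load lets mantle flow back in; uplift u satisfies ρ_ice t = ρ_m u.
u = t ρ_ice/ρ_m = 2.98 km × 0.921/3.2 = 0.858 km.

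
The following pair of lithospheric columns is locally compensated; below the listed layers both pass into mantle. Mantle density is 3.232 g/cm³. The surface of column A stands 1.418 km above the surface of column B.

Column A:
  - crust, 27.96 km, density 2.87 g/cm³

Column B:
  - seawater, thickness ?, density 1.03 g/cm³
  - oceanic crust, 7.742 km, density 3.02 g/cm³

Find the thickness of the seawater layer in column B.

1.77 km

Take the compensation level at the base of the deeper column (depth z_c below the surface of column A) and equate Σ ρ_i t_i down to z_c; mantle fills any gap and the z_c terms cancel.
Column A: 27.96×2.87 + (z_c − 27.96)×3.232
Column B: 1.418×0 + x×1.03 + 7.742×3.02 + (z_c − 1.418 − 7.742 − x)×3.232
The z_c×3.232 term appears on both sides and cancels. Collect the known terms of each column as K = Σ(ρt)_known − 3.232 × (depth of known layers): K_A = 80.2452 − 3.232×27.96 = −10.12152; K_B = 23.38084 − 3.232×(1.418 + 7.742) = −6.22428.
Balance: K_A = K_B − x×(3.232 − 1.03), so x = (K_B − K_A)/(3.232 − 1.03) = 3.89724/2.202 = 1.77 km.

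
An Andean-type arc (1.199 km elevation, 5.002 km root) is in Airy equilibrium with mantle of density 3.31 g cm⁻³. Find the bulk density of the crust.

ρ_c h = (ρ_m − ρ_c) r → ρ_c (h + r) = ρ_m r → ρ_c = ρ_m r / (h + r).
ρ_c = 3.31 × 5.002 km / (1.199 km + 5.002 km) = 2.67 g cm⁻³.

2.67 g cm⁻³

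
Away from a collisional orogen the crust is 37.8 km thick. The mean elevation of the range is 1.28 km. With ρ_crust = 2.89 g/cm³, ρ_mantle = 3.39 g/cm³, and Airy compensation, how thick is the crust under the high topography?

Root depth r = h ρ_c / (ρ_m − ρ_c) = 1.28 km × 2.89 / 0.5 = 7.398 km.
Total thickness = T + h + r = 37.8 km + 1.28 km + 7.398 km = 46.5 km.

46.5 km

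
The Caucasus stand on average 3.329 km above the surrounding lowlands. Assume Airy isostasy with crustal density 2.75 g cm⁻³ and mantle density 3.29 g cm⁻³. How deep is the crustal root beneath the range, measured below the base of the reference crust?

Isostatic balance requires: the weight of the topography is balanced by the buoyancy of the root, ρ_c h = (ρ_m − ρ_c) r.
r = h · ρ_c / (ρ_m − ρ_c) = 3.329 km × 2.75 / (3.29 − 2.75) = 17 km.

17 km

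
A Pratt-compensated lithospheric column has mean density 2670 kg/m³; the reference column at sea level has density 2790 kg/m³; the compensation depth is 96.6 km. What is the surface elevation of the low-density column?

ρ_ref D = ρ (D + h) → h = D (ρ_ref − ρ)/ρ.
h = 96.6 km × (2790 − 2670)/2670 = 4.34 km.

4.34 km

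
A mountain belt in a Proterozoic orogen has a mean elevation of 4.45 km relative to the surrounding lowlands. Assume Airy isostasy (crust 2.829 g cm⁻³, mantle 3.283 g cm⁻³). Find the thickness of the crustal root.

By Archimedes' principle applied to the lithosphere: the weight of the topography is balanced by the buoyancy of the root, ρ_c h = (ρ_m − ρ_c) r.
r = h · ρ_c / (ρ_m − ρ_c) = 4.45 km × 2.829 / (3.283 − 2.829) = 27.7 km.

27.7 km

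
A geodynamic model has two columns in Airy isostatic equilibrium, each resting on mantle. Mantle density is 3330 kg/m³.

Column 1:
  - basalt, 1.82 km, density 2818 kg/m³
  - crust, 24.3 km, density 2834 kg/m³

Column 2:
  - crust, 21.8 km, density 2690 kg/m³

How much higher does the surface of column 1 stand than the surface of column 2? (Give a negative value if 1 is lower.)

−0.29 km

For any compensation level in the mantle, the mantle terms cancel and isostasy reduces to e = (Σt_1 − Σt_2) − (Σ(ρt)_1 − Σ(ρt)_2) / ρ_m.
Σt_1 = 26.12 km; Σt_2 = 21.8 km; Σ(ρt)_1 = 73994.96; Σ(ρt)_2 = 58642 (in km·kg/m³).
e = (26.12 − 21.8) − (73994.96 − 58642) / 3330 = −0.29 km.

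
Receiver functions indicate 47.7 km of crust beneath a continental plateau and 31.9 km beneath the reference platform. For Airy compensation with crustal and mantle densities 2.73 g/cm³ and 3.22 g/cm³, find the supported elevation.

Excess crust Δ = 47.7 km − 31.9 km = 15.8 km, split between elevation h and root r with h + r = Δ.
Airy balance ρ_c h = (ρ_m − ρ_c) r gives r = h ρ_c/(ρ_m − ρ_c), so h (1 + ρ_c/(ρ_m − ρ_c)) = Δ, i.e. h = Δ (ρ_m − ρ_c)/ρ_m.
h = 15.8 km × 0.49/3.22 = 2.4 km.

2.4 km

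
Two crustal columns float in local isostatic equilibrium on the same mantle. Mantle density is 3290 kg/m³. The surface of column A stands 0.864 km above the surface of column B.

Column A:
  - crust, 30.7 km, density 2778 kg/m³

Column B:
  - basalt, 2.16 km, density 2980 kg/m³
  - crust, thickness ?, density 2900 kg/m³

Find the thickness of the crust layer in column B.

Take the compensation level at the base of the deeper column (depth z_c below the surface of column A) and equate Σ ρ_i t_i down to z_c; mantle fills any gap and the z_c terms cancel.
Column A: 30.7×2778 + (z_c − 30.7)×3290
Column B: 0.864×0 + 2.16×2980 + x×2900 + (z_c − 0.864 − 2.16 − x)×3290
The z_c×3290 term appears on both sides and cancels. Collect the known terms of each column as K = Σ(ρt)_known − 3290 × (depth of known layers): K_A = 85284.6 − 3290×30.7 = −15718.4; K_B = 6436.8 − 3290×(0.864 + 2.16) = −3512.16.
Balance: K_A = K_B − x×(3290 − 2900), so x = (K_B − K_A)/(3290 − 2900) = 12206.2/390 = 31.3 km.

31.3 km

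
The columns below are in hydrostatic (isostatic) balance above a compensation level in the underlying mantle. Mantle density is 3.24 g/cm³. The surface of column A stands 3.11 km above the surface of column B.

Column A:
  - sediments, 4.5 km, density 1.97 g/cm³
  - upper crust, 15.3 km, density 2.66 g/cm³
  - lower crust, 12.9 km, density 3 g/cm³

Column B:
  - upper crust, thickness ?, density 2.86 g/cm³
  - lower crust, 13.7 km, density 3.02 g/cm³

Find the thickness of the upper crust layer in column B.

12.1 km

Take the compensation level at the base of the deeper column (depth z_c below the surface of column A) and equate Σ ρ_i t_i down to z_c; mantle fills any gap and the z_c terms cancel.
Column A: 4.5×1.97 + 15.3×2.66 + 12.9×3 + (z_c − 32.7)×3.24
Column B: 3.11×0 + x×2.86 + 13.7×3.02 + (z_c − 3.11 − 13.7 − x)×3.24
The z_c×3.24 term appears on both sides and cancels. Collect the known terms of each column as K = Σ(ρt)_known − 3.24 × (depth of known layers): K_A = 88.263 − 3.24×32.7 = −17.685; K_B = 41.374 − 3.24×(3.11 + 13.7) = −13.0904.
Balance: K_A = K_B − x×(3.24 − 2.86), so x = (K_B − K_A)/(3.24 − 2.86) = 4.5946/0.38 = 12.1 km.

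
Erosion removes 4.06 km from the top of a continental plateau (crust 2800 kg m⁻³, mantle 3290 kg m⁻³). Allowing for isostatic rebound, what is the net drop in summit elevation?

0.605 km

Rebound u = e ρ_c/ρ_m = 4.06 km × 2800/3290 = 3.455 km.
Net surface drop = e − u = 4.06 km − 3.455 km = e (ρ_m − ρ_c)/ρ_m = 0.605 km.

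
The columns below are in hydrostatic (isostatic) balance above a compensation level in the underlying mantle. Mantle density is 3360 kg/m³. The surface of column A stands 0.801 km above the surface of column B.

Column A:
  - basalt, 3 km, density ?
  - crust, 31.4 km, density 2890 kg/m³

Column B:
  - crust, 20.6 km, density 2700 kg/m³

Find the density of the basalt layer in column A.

2850 kg/m³

Take the compensation level at the base of the deeper column (depth z_c below the surface of column A) and equate Σ ρ_i t_i down to z_c; mantle fills any gap and the z_c terms cancel.
Column A: 3×ρ + 31.4×2890 + (z_c − 34.4)×3360
Column B: 0.801×0 + 20.6×2700 + (z_c − 0.801 − 20.6)×3360
The z_c×3360 term appears on both sides and cancels. Collect the known terms of each column as K = Σ(ρt)_known − 3360 × (depth of known layers): K_A = 90746 − 3360×34.4 = −24838; K_B = 55620 − 3360×(0.801 + 20.6) = −16287.36.
Balance: K_A + 3×ρ = K_B, so ρ = (K_B − K_A)/3 = 8550.64/3 = 2850 kg/m³.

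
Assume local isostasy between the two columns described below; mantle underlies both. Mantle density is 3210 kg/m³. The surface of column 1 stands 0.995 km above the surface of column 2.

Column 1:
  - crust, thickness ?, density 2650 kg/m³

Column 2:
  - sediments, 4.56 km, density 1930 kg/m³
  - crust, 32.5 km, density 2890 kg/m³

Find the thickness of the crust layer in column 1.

Take the compensation level at the base of the deeper column (depth z_c below the surface of column 1) and equate Σ ρ_i t_i down to z_c; mantle fills any gap and the z_c terms cancel.
Column 1: x×2650 + (z_c − 0 − x)×3210
Column 2: 0.995×0 + 4.56×1930 + 32.5×2890 + (z_c − 0.995 − 37.06)×3210
The z_c×3210 term appears on both sides and cancels. Collect the known terms of each column as K = Σ(ρt)_known − 3210 × (depth of known layers): K_1 = 0 − 3210×0 = 0; K_2 = 102725.8 − 3210×(0.995 + 37.06) = −19430.75.
Balance: K_1 − x×(3210 − 2650) = K_2, so x = (K_1 − K_2)/(3210 − 2650) = 19430.8/560 = 34.7 km.

34.7 km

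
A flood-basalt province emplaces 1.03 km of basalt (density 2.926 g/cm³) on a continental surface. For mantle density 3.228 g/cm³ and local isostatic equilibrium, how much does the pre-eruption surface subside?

Subaerial loading: s = t ρ_load / ρ_m.
s = 1.03 km × 2.926/3.228 = 0.934 km.

0.934 km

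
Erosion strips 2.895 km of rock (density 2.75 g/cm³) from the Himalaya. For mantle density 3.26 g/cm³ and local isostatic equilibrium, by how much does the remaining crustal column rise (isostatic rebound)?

Unloading: uplift u = e ρ_c/ρ_m = 2.895 km × 2.75/3.26 = 2.44 km.

2.44 km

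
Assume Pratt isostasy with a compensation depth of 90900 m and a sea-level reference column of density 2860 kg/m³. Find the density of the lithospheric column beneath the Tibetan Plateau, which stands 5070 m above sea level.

2710 kg/m³

Pratt balance: ρ_ref D = ρ (D + h).
ρ = ρ_ref D/(D + h) = 2860 × 90900 m/(90900 m + 5070 m) = 2710 kg/m³.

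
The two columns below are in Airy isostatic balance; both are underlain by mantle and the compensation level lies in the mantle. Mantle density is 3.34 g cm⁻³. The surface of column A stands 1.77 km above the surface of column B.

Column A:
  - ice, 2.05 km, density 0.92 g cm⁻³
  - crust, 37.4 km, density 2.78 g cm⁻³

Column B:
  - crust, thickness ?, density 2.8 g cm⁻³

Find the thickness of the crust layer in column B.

37 km

Take the compensation level at the base of the deeper column (depth z_c below the surface of column A) and equate Σ ρ_i t_i down to z_c; mantle fills any gap and the z_c terms cancel.
Column A: 2.05×0.92 + 37.4×2.78 + (z_c − 39.45)×3.34
Column B: 1.77×0 + x×2.8 + (z_c − 1.77 − 0 − x)×3.34
The z_c×3.34 term appears on both sides and cancels. Collect the known terms of each column as K = Σ(ρt)_known − 3.34 × (depth of known layers): K_A = 105.858 − 3.34×39.45 = −25.905; K_B = 0 − 3.34×(1.77 + 0) = −5.9118.
Balance: K_A = K_B − x×(3.34 − 2.8), so x = (K_B − K_A)/(3.34 − 2.8) = 19.9932/0.54 = 37 km.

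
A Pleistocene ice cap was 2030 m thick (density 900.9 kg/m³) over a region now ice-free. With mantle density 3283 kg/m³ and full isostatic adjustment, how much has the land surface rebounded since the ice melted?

557 m

Removing the load lets mantle flow back in; uplift u satisfies ρ_ice t = ρ_m u.
u = t ρ_ice/ρ_m = 2030 m × 900.9/3283 = 557 m.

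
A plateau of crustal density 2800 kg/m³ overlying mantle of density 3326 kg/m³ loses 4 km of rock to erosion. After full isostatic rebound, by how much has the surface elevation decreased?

0.633 km

Rebound u = e ρ_c/ρ_m = 4 km × 2800/3326 = 3.367 km.
Net surface drop = e − u = 4 km − 3.367 km = e (ρ_m − ρ_c)/ρ_m = 0.633 km.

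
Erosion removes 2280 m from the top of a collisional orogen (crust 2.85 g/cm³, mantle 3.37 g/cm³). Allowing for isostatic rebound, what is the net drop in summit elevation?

352 m

Rebound u = e ρ_c/ρ_m = 2280 m × 2.85/3.37 = 1928 m.
Net surface drop = e − u = 2280 m − 1928 m = e (ρ_m − ρ_c)/ρ_m = 352 m.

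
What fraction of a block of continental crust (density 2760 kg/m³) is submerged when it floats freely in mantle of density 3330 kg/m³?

82.9%

Submerged fraction = ρ_obj/ρ_fluid = 2760/3330 = 82.9%.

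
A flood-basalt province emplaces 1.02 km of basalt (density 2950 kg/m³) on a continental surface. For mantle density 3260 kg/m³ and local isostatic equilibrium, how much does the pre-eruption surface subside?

Subaerial loading: s = t ρ_load / ρ_m.
s = 1.02 km × 2950/3260 = 0.923 km.

0.923 km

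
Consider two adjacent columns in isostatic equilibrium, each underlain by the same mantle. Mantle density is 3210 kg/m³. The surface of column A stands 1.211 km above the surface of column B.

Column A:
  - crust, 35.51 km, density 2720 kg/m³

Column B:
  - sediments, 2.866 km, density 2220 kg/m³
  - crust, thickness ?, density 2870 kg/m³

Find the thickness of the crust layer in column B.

31.4 km

Take the compensation level at the base of the deeper column (depth z_c below the surface of column A) and equate Σ ρ_i t_i down to z_c; mantle fills any gap and the z_c terms cancel.
Column A: 35.51×2720 + (z_c − 35.51)×3210
Column B: 1.211×0 + 2.866×2220 + x×2870 + (z_c − 1.211 − 2.866 − x)×3210
The z_c×3210 term appears on both sides and cancels. Collect the known terms of each column as K = Σ(ρt)_known − 3210 × (depth of known layers): K_A = 96587.2 − 3210×35.51 = −17399.9; K_B = 6362.52 − 3210×(1.211 + 2.866) = −6724.65.
Balance: K_A = K_B − x×(3210 − 2870), so x = (K_B − K_A)/(3210 − 2870) = 10675.2/340 = 31.4 km.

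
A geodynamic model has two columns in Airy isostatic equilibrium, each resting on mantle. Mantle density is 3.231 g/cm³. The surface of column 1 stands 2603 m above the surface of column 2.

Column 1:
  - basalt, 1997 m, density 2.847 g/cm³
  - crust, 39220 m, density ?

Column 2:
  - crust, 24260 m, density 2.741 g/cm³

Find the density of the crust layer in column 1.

Take the compensation level at the base of the deeper column (depth z_c below the surface of column 1) and equate Σ ρ_i t_i down to z_c; mantle fills any gap and the z_c terms cancel.
Column 1: 1997×2.847 + 39220×ρ + (z_c − 41217)×3.231
Column 2: 2603×0 + 24260×2.741 + (z_c − 2603 − 24260)×3.231
The z_c×3.231 term appears on both sides and cancels. Collect the known terms of each column as K = Σ(ρt)_known − 3.231 × (depth of known layers): K_1 = 5685.459 − 3.231×41217 = −127486.668; K_2 = 66496.66 − 3.231×(2603 + 24260) = −20297.693.
Balance: K_1 + 39220×ρ = K_2, so ρ = (K_2 − K_1)/39220 = 107189/39220 = 2.73 g/cm³.

2.73 g/cm³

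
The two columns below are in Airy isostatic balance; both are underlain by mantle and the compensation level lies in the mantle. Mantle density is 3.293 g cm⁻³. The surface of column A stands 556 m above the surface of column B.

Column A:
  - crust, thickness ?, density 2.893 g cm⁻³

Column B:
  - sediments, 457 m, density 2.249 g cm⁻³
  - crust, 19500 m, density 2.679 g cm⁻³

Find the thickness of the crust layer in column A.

35700 m

Take the compensation level at the base of the deeper column (depth z_c below the surface of column A) and equate Σ ρ_i t_i down to z_c; mantle fills any gap and the z_c terms cancel.
Column A: x×2.893 + (z_c − 0 − x)×3.293
Column B: 556×0 + 457×2.249 + 19500×2.679 + (z_c − 556 − 19957)×3.293
The z_c×3.293 term appears on both sides and cancels. Collect the known terms of each column as K = Σ(ρt)_known − 3.293 × (depth of known layers): K_A = 0 − 3.293×0 = 0; K_B = 53268.293 − 3.293×(556 + 19957) = −14281.016.
Balance: K_A − x×(3.293 − 2.893) = K_B, so x = (K_A − K_B)/(3.293 − 2.893) = 14281/0.4 = 35700 m.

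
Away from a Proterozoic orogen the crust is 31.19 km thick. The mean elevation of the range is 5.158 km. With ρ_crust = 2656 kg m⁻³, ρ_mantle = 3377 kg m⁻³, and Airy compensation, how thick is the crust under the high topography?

Root depth r = h ρ_c / (ρ_m − ρ_c) = 5.158 km × 2656 / 721 = 19 km.
Total thickness = T + h + r = 31.19 km + 5.158 km + 19 km = 55.3 km.

55.3 km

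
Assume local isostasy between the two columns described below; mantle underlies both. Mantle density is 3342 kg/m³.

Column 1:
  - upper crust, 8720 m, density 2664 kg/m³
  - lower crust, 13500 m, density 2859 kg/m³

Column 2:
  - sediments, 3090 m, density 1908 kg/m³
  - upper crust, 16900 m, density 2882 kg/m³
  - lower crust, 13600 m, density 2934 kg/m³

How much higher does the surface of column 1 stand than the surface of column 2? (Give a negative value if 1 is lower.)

For any compensation level in the mantle, the mantle terms cancel and isostasy reduces to e = (Σt_1 − Σt_2) − (Σ(ρt)_1 − Σ(ρt)_2) / ρ_m.
Σt_1 = 22220 m; Σt_2 = 33590 m; Σ(ρt)_1 = 61826580; Σ(ρt)_2 = 94503920 (in m·kg/m³).
e = (22220 − 33590) − (61826580 − 94503920) / 3342 = −1590 m.

−1590 m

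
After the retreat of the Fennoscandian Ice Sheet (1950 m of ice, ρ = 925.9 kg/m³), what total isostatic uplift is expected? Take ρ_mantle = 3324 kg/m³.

543 m

Removing the load lets mantle flow back in; uplift u satisfies ρ_ice t = ρ_m u.
u = t ρ_ice/ρ_m = 1950 m × 925.9/3324 = 543 m.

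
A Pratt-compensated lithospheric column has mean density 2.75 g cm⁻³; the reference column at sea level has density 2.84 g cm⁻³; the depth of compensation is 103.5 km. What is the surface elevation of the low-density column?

ρ_ref D = ρ (D + h) → h = D (ρ_ref − ρ)/ρ.
h = 103.5 km × (2.84 − 2.75)/2.75 = 3.39 km.

3.39 km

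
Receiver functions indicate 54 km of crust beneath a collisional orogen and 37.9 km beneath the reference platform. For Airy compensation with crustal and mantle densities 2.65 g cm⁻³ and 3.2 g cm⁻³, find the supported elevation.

2.77 km

Excess crust Δ = 54 km − 37.9 km = 16.1 km, split between elevation h and root r with h + r = Δ.
Airy balance ρ_c h = (ρ_m − ρ_c) r gives r = h ρ_c/(ρ_m − ρ_c), so h (1 + ρ_c/(ρ_m − ρ_c)) = Δ, i.e. h = Δ (ρ_m − ρ_c)/ρ_m.
h = 16.1 km × 0.55/3.2 = 2.77 km.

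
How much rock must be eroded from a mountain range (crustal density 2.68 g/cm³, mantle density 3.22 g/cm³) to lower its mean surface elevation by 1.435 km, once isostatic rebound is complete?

Net drop Δ = e − u = e − e ρ_c/ρ_m = e (ρ_m − ρ_c)/ρ_m.
e = Δ ρ_m/(ρ_m − ρ_c) = 1.435 km × 3.22/0.54 = 8.56 km.

8.56 km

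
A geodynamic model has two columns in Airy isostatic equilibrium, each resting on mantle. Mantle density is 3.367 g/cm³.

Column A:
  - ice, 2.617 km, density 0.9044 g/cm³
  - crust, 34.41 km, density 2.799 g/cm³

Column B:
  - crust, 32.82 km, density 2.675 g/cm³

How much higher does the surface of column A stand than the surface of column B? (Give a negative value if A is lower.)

For any compensation level in the mantle, the mantle terms cancel and isostasy reduces to e = (Σt_A − Σt_B) − (Σ(ρt)_A − Σ(ρt)_B) / ρ_m.
Σt_A = 37.027 km; Σt_B = 32.82 km; Σ(ρt)_A = 98.6804048; Σ(ρt)_B = 87.7935 (in km·g/cm³).
e = (37.027 − 32.82) − (98.6804048 − 87.7935) / 3.367 = 0.974 km.

0.974 km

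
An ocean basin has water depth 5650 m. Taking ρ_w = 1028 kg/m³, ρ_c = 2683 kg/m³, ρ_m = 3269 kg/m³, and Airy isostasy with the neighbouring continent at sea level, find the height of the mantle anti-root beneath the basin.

16000 m

For local isostatic compensation: replacing crust with seawater at the top is compensated by replacing crust with mantle at the base: d (ρ_c − ρ_w) = a (ρ_m − ρ_c).
a = d (ρ_c − ρ_w)/(ρ_m − ρ_c) = 5650 m × 1655/586 = 16000 m.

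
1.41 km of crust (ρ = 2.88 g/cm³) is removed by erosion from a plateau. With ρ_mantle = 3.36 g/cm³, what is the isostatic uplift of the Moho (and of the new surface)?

1.21 km

Unloading: uplift u = e ρ_c/ρ_m = 1.41 km × 2.88/3.36 = 1.21 km.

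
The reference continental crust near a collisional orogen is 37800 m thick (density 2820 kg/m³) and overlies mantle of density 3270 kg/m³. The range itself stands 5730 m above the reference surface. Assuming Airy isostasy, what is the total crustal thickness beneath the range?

Root depth r = h ρ_c / (ρ_m − ρ_c) = 5730 m × 2820 / 450 = 35910 m.
Total thickness = T + h + r = 37800 m + 5730 m + 35910 m = 79400 m.

79400 m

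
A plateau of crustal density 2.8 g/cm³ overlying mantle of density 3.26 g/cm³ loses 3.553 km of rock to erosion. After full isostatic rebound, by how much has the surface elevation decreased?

0.501 km

Rebound u = e ρ_c/ρ_m = 3.553 km × 2.8/3.26 = 3.052 km.
Net surface drop = e − u = 3.553 km − 3.052 km = e (ρ_m − ρ_c)/ρ_m = 0.501 km.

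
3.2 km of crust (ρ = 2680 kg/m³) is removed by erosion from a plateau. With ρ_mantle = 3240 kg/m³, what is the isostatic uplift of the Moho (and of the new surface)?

2.65 km

Unloading: uplift u = e ρ_c/ρ_m = 3.2 km × 2680/3240 = 2.65 km.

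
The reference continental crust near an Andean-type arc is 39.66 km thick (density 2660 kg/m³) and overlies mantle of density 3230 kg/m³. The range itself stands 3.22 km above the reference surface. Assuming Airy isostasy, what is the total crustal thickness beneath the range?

Root depth r = h ρ_c / (ρ_m − ρ_c) = 3.22 km × 2660 / 570 = 15.03 km.
Total thickness = T + h + r = 39.66 km + 3.22 km + 15.03 km = 57.9 km.

57.9 km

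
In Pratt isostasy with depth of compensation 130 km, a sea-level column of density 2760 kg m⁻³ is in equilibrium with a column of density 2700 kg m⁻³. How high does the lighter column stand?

2.89 km

ρ_ref D = ρ (D + h) → h = D (ρ_ref − ρ)/ρ.
h = 130 km × (2760 − 2700)/2700 = 2.89 km.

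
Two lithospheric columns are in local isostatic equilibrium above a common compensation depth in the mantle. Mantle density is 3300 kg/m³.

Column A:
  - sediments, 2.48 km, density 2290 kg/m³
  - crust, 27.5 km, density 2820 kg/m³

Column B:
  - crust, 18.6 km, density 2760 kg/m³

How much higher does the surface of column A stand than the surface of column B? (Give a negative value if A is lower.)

1.72 km

For any compensation level in the mantle, the mantle terms cancel and isostasy reduces to e = (Σt_A − Σt_B) − (Σ(ρt)_A − Σ(ρt)_B) / ρ_m.
Σt_A = 29.98 km; Σt_B = 18.6 km; Σ(ρt)_A = 83229.2; Σ(ρt)_B = 51336 (in km·kg/m³).
e = (29.98 − 18.6) − (83229.2 − 51336) / 3300 = 1.72 km.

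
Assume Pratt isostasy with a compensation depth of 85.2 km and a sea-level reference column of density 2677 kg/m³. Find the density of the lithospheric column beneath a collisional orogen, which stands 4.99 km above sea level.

Pratt balance: ρ_ref D = ρ (D + h).
ρ = ρ_ref D/(D + h) = 2677 × 85.2 km/(85.2 km + 4.99 km) = 2530 kg/m³.

2530 kg/m³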